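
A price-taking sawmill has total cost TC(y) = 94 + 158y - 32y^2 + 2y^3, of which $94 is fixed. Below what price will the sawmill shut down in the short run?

The firm shuts down when price falls below the minimum of average variable cost. AVC = VC/y = 158 - 32y + 2y^2.
dAVC/dy = -32 + 4y = 0 gives y = 8. min AVC = 158 - 32·8 + 2·8^2 = 30.
The firm shuts down for any P below $30.

$30 per unit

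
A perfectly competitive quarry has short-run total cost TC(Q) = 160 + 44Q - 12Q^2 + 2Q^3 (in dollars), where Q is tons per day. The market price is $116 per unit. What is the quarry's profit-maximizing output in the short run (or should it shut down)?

Variable cost is VC = 44Q - 12Q^2 + 2Q^3, so AVC = VC/Q = 44 - 12Q + 2Q^2 and MC = dTC/dQ = 44 - 24Q + 6Q^2.
AVC hits its minimum where MC = AVC, at Q = 3, giving min AVC = 44 - 12·3 + 2·3^2 = $26.
Since P = $116 ≥ min AVC = $26, price covers variable cost and the firm should produce.
Set P = MC: 116 = 44 - 24Q + 6Q^2 → -72 - 24Q + 6Q^2 = 0. The roots are Q = -2 and Q = 6; the profit-maximizing output is on the rising part of MC, so Q* = 6.
Check: AVC at Q = 6 is $44 ≤ P, so revenue covers variable cost.
Profit = P·Q − TC = 116·6 − 424 = $272.

Produce at Q = 6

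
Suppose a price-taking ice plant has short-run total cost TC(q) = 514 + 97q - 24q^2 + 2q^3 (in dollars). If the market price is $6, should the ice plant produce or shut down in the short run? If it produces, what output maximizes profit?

From TC, MC = TC'(q) = 97 - 48q + 6q^2 and AVC = VC/q = 97 - 24q + 2q^2.
AVC hits its minimum where MC = AVC, at q = 6, giving min AVC = 97 - 24·6 + 2·6^2 = $25.
P = $6 lies below min AVC = $25; no output level covers variable cost.
Shutting down limits the loss to fixed cost, $514.

Shut down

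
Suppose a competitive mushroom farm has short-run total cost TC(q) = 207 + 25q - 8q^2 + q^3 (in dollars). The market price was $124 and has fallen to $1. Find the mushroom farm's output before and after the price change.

Output falls from 9 to 0 (the firm shuts down)

MC = 25 - 16q + 3q^2; the shutdown threshold is min AVC = $9 (at q = 4).
With P = $124 above the shutdown price, P = MC gives q = 9.
At P = $1 < min AVC = $9, price no longer covers variable cost at any output, so the firm shuts down: q = 0.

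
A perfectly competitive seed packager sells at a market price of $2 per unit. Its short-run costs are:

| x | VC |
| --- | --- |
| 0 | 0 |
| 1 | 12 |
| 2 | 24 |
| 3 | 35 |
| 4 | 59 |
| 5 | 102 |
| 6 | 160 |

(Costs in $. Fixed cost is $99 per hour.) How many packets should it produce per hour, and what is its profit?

x = 0 (shut down); profit = -$99

Profit at each row (π = 2x − TC): x=0: -99; x=1: -109; x=2: -119; x=3: -128; x=4: -150; x=5: -191; x=6: -247.
Profit is highest at x = 0. Equivalently, the lowest AVC in the table is 35/3 ≈ $11.67 at x = 3, and P = $2 falls below it — price never covers variable cost, so the firm shuts down and loses only its fixed cost.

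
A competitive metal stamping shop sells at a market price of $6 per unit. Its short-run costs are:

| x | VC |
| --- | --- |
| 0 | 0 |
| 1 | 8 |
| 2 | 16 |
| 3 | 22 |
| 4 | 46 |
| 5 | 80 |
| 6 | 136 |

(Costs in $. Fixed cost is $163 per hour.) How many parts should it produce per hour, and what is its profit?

x = 0 (shut down); profit = -$163

Tabulate TR − TC: x=0: -163; x=1: -165; x=2: -167; x=3: -167; x=4: -185; x=5: -213; x=6: -263.
Profit is highest at x = 0. Equivalently, the lowest AVC in the table is 22/3 ≈ $7.33 at x = 3, and P = $6 falls below it — price never covers variable cost, so the firm shuts down and loses only its fixed cost.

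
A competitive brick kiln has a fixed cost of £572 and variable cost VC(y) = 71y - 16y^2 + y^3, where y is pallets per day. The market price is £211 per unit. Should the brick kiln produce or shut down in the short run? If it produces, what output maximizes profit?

Strip out fixed cost: VC = 71y - 16y^2 + y^3. Then AVC = 71 - 16y + y^2 and MC = 71 - 32y + 3y^2.
The AVC parabola has its vertex at y = 16/2 = 8, where AVC = 71 - 16·8 + 8^2 = £7.
Since P = £211 ≥ min AVC = £7, price covers variable cost and the firm should produce.
Solving P = MC: -140 - 32y + 3y^2 = 0 ⇒ y = -10/3 or 14. On the upward-sloping branch, y* = 14.
Check: AVC at y = 14 is £43 ≤ P, so revenue covers variable cost.
Profit = P·y − TC = 211·14 − 1174 = £1780.

Produce at y = 14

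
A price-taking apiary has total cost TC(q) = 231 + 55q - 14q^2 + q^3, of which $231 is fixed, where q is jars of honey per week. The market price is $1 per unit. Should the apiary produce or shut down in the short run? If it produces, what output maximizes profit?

Strip out fixed cost: VC = 55q - 14q^2 + q^3. Then AVC = 55 - 14q + q^2 and MC = 55 - 28q + 3q^2.
AVC is minimized where dAVC/dq = -14 + 2q = 0, at q = 7; min AVC = 55 - 14·7 + 7^2 = $6.
P = $1 lies below min AVC = $6; no output level covers variable cost.
Shutting down limits the loss to fixed cost, $231.

Shut down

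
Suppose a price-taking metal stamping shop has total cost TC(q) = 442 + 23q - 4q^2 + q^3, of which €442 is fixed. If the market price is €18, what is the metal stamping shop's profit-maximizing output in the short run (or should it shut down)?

Shut down

Strip out fixed cost: VC = 23q - 4q^2 + q^3. Then AVC = 23 - 4q + q^2 and MC = 23 - 8q + 3q^2.
The AVC parabola has its vertex at q = 4/2 = 2, where AVC = 23 - 4·2 + 2^2 = €19.
P = €18 lies below min AVC = €19; no output level covers variable cost.
Shutting down limits the loss to fixed cost, €442.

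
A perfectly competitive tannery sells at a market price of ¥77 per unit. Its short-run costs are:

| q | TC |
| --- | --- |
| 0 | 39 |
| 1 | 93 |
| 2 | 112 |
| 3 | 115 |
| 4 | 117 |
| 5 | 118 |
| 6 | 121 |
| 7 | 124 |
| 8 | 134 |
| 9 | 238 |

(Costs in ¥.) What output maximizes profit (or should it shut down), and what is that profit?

Tabulate TR − TC: q=0: -39; q=1: -16; q=2: 42; q=3: 116; q=4: 191; q=5: 267; q=6: 341; q=7: 415; q=8: 482; q=9: 455.
Profit is maximized at q = 8. AVC there is 95/8 = ¥11.88 ≤ P, so producing beats shutting down (which would give -¥39).

q = 8; profit = ¥482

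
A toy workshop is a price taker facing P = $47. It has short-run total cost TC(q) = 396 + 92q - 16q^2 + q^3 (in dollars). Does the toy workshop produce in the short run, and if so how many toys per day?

Produce at q = 9

Variable cost is VC = 92q - 16q^2 + q^3, so AVC = VC/q = 92 - 16q + q^2 and MC = dTC/dq = 92 - 32q + 3q^2.
AVC hits its minimum where MC = AVC, at q = 8, giving min AVC = 92 - 16·8 + 8^2 = $28.
Since P = $47 ≥ min AVC = $28, price covers variable cost and the firm should produce.
Set P = MC: 47 = 92 - 32q + 3q^2 → 45 - 32q + 3q^2 = 0. The roots are q = 5/3 and q = 9; the profit-maximizing output is on the rising part of MC, so q* = 9.
Check: AVC at q = 9 is $29 ≤ P, so revenue covers variable cost.
Profit = P·q − TC = 47·9 − 657 = -$234, a loss, but smaller than the $396 fixed cost the firm would lose by shutting down.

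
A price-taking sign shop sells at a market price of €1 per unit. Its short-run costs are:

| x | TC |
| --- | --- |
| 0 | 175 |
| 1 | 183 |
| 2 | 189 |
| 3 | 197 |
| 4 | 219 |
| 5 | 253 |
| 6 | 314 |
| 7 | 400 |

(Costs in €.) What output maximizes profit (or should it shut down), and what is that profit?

x = 0 (shut down); profit = -€175

Tabulate TR − TC: x=0: -175; x=1: -182; x=2: -187; x=3: -194; x=4: -215; x=5: -248; x=6: -308; x=7: -393.
Profit is highest at x = 0. Equivalently, the lowest AVC in the table is 14/2 ≈ €7 at x = 2, and P = €1 falls below it — price never covers variable cost, so the firm shuts down and loses only its fixed cost.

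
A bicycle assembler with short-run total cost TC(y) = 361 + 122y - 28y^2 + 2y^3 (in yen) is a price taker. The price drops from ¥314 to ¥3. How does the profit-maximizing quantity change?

Output falls from 12 to 0 (the firm shuts down)

MC = 122 - 56y + 6y^2; the shutdown threshold is min AVC = ¥24 (at y = 7).
At P = ¥314 ≥ min AVC, set P = MC on the rising branch: y = 12.
At P = ¥3 < min AVC = ¥24, price no longer covers variable cost at any output, so the firm shuts down: y = 0.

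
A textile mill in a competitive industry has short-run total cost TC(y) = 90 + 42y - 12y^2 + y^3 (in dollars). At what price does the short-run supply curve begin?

Short-run supply begins at min AVC. From VC = 42y - 12y^2 + y^3, AVC = 42 - 12y + y^2.
dAVC/dy = -12 + 2y = 0 gives y = 6. min AVC = 42 - 12·6 + 6^2 = 6.
So the shutdown price is $6.

$6 per unit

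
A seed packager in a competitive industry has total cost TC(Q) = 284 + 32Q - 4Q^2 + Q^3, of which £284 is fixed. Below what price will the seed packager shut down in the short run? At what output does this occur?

£28 per unit, at Q = 2

The firm shuts down when price falls below the minimum of average variable cost. AVC = VC/Q = 32 - 4Q + Q^2.
dAVC/dQ = -4 + 2Q = 0 gives Q = 2. min AVC = 32 - 4·2 + 2^2 = 28.
The firm shuts down for any P below £28.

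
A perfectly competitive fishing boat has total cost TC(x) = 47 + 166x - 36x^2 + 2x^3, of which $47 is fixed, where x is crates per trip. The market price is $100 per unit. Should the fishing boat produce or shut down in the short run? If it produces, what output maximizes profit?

Strip out fixed cost: VC = 166x - 36x^2 + 2x^3. Then AVC = 166 - 36x + 2x^2 and MC = 166 - 72x + 6x^2.
AVC is minimized where dAVC/dx = -36 + 4x = 0, at x = 9; min AVC = 166 - 36·9 + 2·9^2 = $4.
P = $100 exceeds min AVC = $4, so the firm stays open.
Set P = MC: 100 = 166 - 72x + 6x^2 → 66 - 72x + 6x^2 = 0. The roots are x = 1 and x = 11; the profit-maximizing output is on the rising part of MC, so x* = 11.
Check: AVC at x = 11 is $12 ≤ P, so revenue covers variable cost.
Profit = P·x − TC = 100·11 − 179 = $921.

Produce at x = 11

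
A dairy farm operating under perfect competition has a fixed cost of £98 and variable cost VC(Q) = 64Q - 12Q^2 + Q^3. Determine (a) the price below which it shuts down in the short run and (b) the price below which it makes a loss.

Shutdown price = £28; break-even price = £43

Shutdown price = min AVC. AVC = 64 - 12Q + Q^2, with vertex at Q = 6 and minimum £28.
ATC = 98/Q + 64 - 12Q + Q^2. Setting dATC/dQ = −98/Q^2 − 12 + 2Q = 0 gives Q = 7 (since 2·7^3 − 12·7^2 = 98).
min ATC = 98/7 + 64 − 12·7 + 7^2 = £43. That is the break-even price.
For £28 ≤ P < £43 the firm produces at a loss; below £28 it shuts down.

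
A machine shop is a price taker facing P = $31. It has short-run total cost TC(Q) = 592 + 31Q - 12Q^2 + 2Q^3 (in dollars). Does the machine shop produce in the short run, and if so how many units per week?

Produce at Q = 4

Strip out fixed cost: VC = 31Q - 12Q^2 + 2Q^3. Then AVC = 31 - 12Q + 2Q^2 and MC = 31 - 24Q + 6Q^2.
AVC is minimized where dAVC/dQ = -12 + 4Q = 0, at Q = 3; min AVC = 31 - 12·3 + 2·3^2 = $13.
Since P = $31 ≥ min AVC = $13, price covers variable cost and the firm should produce.
Solving P = MC: -24Q + 6Q^2 = 0 ⇒ Q = 0 or 4. On the upward-sloping branch, Q* = 4.
Check: AVC at Q = 4 is $15 ≤ P, so revenue covers variable cost.
Profit = P·Q − TC = 31·4 − 652 = -$528, a loss, but smaller than the $592 fixed cost the firm would lose by shutting down.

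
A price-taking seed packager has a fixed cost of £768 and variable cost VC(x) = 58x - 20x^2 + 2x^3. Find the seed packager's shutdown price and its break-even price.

Shutdown price = min AVC. AVC = 58 - 20x + 2x^2, with vertex at x = 5 and minimum £8.
ATC = 768/x + 58 - 20x + 2x^2. Setting dATC/dx = −768/x^2 − 20 + 4x = 0 gives x = 8 (since 4·8^3 − 20·8^2 = 768).
min ATC = 768/8 + 58 − 20·8 + 2·8^2 = £122. That is the break-even price.
For £8 ≤ P < £122 the firm produces at a loss; below £8 it shuts down.

Shutdown price = £8; break-even price = £122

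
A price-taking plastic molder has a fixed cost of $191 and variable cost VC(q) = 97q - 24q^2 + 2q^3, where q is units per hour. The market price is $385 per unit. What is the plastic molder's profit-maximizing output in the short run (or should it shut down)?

Variable cost is VC = 97q - 24q^2 + 2q^3, so AVC = VC/q = 97 - 24q + 2q^2 and MC = dTC/dq = 97 - 48q + 6q^2.
AVC hits its minimum where MC = AVC, at q = 6, giving min AVC = 97 - 24·6 + 2·6^2 = $25.
Because $385 ≥ $25, revenue can cover variable cost; the firm operates.
Solving P = MC: -288 - 48q + 6q^2 = 0 ⇒ q = -4 or 12. On the upward-sloping branch, q* = 12.
Check: AVC at q = 12 is $97 ≤ P, so revenue covers variable cost.
Profit = P·q − TC = 385·12 − 1355 = $3265.

Produce at q = 12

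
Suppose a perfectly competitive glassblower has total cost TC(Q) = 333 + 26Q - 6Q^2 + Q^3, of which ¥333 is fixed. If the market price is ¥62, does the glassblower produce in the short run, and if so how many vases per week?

Produce at Q = 6

From TC, MC = TC'(Q) = 26 - 12Q + 3Q^2 and AVC = VC/Q = 26 - 6Q + Q^2.
AVC is minimized where dAVC/dQ = -6 + 2Q = 0, at Q = 3; min AVC = 26 - 6·3 + 3^2 = ¥17.
Since P = ¥62 ≥ min AVC = ¥17, price covers variable cost and the firm should produce.
Solving P = MC: -36 - 12Q + 3Q^2 = 0 ⇒ Q = -2 or 6. On the upward-sloping branch, Q* = 6.
Check: AVC at Q = 6 is ¥26 ≤ P, so revenue covers variable cost.
Profit = P·Q − TC = 62·6 − 489 = -¥117, a loss, but smaller than the ¥333 fixed cost the firm would lose by shutting down.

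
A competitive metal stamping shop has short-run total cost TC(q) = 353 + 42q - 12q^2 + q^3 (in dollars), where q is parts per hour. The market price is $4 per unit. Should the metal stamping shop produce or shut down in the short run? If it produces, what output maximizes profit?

Shut down

Variable cost is VC = 42q - 12q^2 + q^3, so AVC = VC/q = 42 - 12q + q^2 and MC = dTC/dq = 42 - 24q + 3q^2.
AVC hits its minimum where MC = AVC, at q = 6, giving min AVC = 42 - 12·6 + 6^2 = $6.
Since P = $4 < min AVC = $6, price fails to cover variable cost at any output.
Shutting down limits the loss to fixed cost, $353.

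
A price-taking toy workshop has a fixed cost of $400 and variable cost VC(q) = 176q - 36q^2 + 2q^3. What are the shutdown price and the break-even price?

Shutdown price = $14; break-even price = $56

Shutdown price = min AVC. AVC = 176 - 36q + 2q^2, with vertex at q = 9 and minimum $14.
ATC = 400/q + 176 - 36q + 2q^2. Setting dATC/dq = −400/q^2 − 36 + 4q = 0 gives q = 10 (since 4·10^3 − 36·10^2 = 400).
min ATC = 400/10 + 176 − 36·10 + 2·10^2 = $56. That is the break-even price.
Between these two prices the firm operates at a loss; above $56 it earns a profit.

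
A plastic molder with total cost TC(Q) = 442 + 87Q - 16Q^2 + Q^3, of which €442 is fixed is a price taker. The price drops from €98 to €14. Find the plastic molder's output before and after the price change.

Output falls from 11 to 0 (the firm shuts down)

MC = 87 - 32Q + 3Q^2; the shutdown threshold is min AVC = €23 (at Q = 8).
With P = €98 above the shutdown price, P = MC gives Q = 11.
At P = €14 < min AVC = €23, price no longer covers variable cost at any output, so the firm shuts down: Q = 0.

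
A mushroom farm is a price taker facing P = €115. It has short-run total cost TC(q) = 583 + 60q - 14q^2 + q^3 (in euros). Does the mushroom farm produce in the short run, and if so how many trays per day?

Strip out fixed cost: VC = 60q - 14q^2 + q^3. Then AVC = 60 - 14q + q^2 and MC = 60 - 28q + 3q^2.
AVC hits its minimum where MC = AVC, at q = 7, giving min AVC = 60 - 14·7 + 7^2 = €11.
P = €115 exceeds min AVC = €11, so the firm stays open.
P = MC gives -55 - 28q + 3q^2 = 0, with roots -5/3 and 11. Take the larger (rising MC): q* = 11.
Check: AVC at q = 11 is €27 ≤ P, so revenue covers variable cost.
Profit = P·q − TC = 115·11 − 880 = €385.

Produce at q = 11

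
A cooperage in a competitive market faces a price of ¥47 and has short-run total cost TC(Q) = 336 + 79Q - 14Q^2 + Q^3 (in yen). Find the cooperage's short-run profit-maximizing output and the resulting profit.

Profit = -¥208 at Q = 8

AVC = 79 - 14Q + Q^2 has its minimum ¥30 at Q = 7; price ¥47 clears that bar, so the firm operates.
With MC = 79 - 28Q + 3Q^2, P = MC on the upward-sloping part at Q* = 8.
TR = 47·8 = 376. TC = 336 + 248 = 584. Profit = 376 − 584 = -¥208.
By producing, the firm covers all variable cost plus ¥128 of fixed cost; shutting down would lose the full ¥336.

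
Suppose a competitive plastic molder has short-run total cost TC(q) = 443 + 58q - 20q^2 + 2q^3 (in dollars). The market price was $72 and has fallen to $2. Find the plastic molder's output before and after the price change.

MC = 58 - 40q + 6q^2; the shutdown threshold is min AVC = $8 (at q = 5).
With P = $72 above the shutdown price, P = MC gives q = 7.
At P = $2 < min AVC = $8, price no longer covers variable cost at any output, so the firm shuts down: q = 0.

Output falls from 7 to 0 (the firm shuts down)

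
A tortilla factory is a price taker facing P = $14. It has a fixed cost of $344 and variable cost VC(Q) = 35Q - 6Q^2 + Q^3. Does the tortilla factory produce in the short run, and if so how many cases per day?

Strip out fixed cost: VC = 35Q - 6Q^2 + Q^3. Then AVC = 35 - 6Q + Q^2 and MC = 35 - 12Q + 3Q^2.
The AVC parabola has its vertex at Q = 6/2 = 3, where AVC = 35 - 6·3 + 3^2 = $26.
With P < min AVC ($14 < $26), every unit sold adds to the loss.
Shutting down limits the loss to fixed cost, $344.

Shut down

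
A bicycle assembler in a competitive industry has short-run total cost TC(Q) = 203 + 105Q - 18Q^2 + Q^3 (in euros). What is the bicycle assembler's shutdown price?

The firm shuts down when price falls below the minimum of average variable cost. AVC = VC/Q = 105 - 18Q + Q^2.
dAVC/dQ = -18 + 2Q = 0 gives Q = 9. min AVC = 105 - 18·9 + 9^2 = 24.
For P < €24 the firm produces nothing.

€24 per unit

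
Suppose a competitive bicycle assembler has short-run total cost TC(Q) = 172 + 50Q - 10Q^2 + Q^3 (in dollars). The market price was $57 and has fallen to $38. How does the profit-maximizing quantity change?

Output falls from 7 to 6

MC = 50 - 20Q + 3Q^2; the shutdown threshold is min AVC = $25 (at Q = 5).
With P = $57 above the shutdown price, P = MC gives Q = 7.
At P = $38 ≥ min AVC, set P = MC: Q = 6. The firm stays open but cuts output.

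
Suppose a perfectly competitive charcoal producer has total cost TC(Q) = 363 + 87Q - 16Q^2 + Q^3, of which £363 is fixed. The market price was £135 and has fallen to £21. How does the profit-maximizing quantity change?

MC = 87 - 32Q + 3Q^2; the shutdown threshold is min AVC = £23 (at Q = 8).
At P = £135 ≥ min AVC, set P = MC on the rising branch: Q = 12.
At P = £21 < min AVC = £23, price no longer covers variable cost at any output, so the firm shuts down: Q = 0.

Output falls from 12 to 0 (the firm shuts down)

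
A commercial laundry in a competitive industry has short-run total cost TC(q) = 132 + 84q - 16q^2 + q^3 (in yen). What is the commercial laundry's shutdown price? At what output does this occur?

The shutdown price is the minimum of AVC. VC = 84q - 16q^2 + q^3, so AVC = 84 - 16q + q^2.
At the minimum of AVC, MC = AVC. MC = 84 - 32q + 3q^2; setting MC = AVC gives 2q^2 - 16q = 0, so q = 8. min AVC = 20.
So the shutdown price is ¥20.

¥20 per unit, at q = 8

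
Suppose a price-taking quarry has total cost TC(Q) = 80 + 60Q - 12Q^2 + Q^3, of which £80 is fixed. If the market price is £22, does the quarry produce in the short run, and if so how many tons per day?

Variable cost is VC = 60Q - 12Q^2 + Q^3, so AVC = VC/Q = 60 - 12Q + Q^2 and MC = dTC/dQ = 60 - 24Q + 3Q^2.
The AVC parabola has its vertex at Q = 12/2 = 6, where AVC = 60 - 12·6 + 6^2 = £24.
P = £22 lies below min AVC = £24; no output level covers variable cost.
Best response: produce nothing and absorb the £80 fixed cost.

Shut down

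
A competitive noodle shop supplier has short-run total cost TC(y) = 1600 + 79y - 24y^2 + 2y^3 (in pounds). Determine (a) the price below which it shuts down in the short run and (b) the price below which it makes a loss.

Shutdown price = £7; break-even price = £199

Shutdown price = min AVC. AVC = 79 - 24y + 2y^2, with vertex at y = 6 and minimum £7.
ATC = 1600/y + 79 - 24y + 2y^2. Setting dATC/dy = −1600/y^2 − 24 + 4y = 0 gives y = 10 (since 4·10^3 − 24·10^2 = 1600).
min ATC = 1600/10 + 79 − 24·10 + 2·10^2 = £199. That is the break-even price.
For £7 ≤ P < £199 the firm produces at a loss; below £7 it shuts down.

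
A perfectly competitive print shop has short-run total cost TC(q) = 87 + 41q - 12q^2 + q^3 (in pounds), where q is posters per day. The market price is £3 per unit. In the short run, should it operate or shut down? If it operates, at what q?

From TC, MC = TC'(q) = 41 - 24q + 3q^2 and AVC = VC/q = 41 - 12q + q^2.
The AVC parabola has its vertex at q = 12/2 = 6, where AVC = 41 - 12·6 + 6^2 = £5.
Since P = £3 < min AVC = £5, price fails to cover variable cost at any output.
The firm minimizes its loss by shutting down and losing only its fixed cost of £87.

Shut down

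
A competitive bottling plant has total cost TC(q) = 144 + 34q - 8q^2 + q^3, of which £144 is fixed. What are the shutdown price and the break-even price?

Shutdown price = £18; break-even price = £46

Shutdown price = min AVC. AVC = 34 - 8q + q^2, with vertex at q = 4 and minimum £18.
ATC = 144/q + 34 - 8q + q^2. Setting dATC/dq = −144/q^2 − 8 + 2q = 0 gives q = 6 (since 2·6^3 − 8·6^2 = 144).
min ATC = 144/6 + 34 − 8·6 + 6^2 = £46. That is the break-even price.
Between these two prices the firm operates at a loss; above £46 it earns a profit.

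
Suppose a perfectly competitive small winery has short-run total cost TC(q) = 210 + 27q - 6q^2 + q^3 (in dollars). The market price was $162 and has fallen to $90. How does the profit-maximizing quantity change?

Output falls from 9 to 7

AVC = 27 - 6q + q^2, minimized at q = 3 where min AVC = $18. MC = 27 - 12q + 3q^2.
At P = $162 ≥ min AVC, set P = MC on the rising branch: q = 9.
At P = $90 ≥ min AVC, set P = MC: q = 7. The firm stays open but cuts output.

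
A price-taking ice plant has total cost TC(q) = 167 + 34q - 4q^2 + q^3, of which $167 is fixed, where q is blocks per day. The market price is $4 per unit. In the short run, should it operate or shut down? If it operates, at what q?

Shut down

Variable cost is VC = 34q - 4q^2 + q^3, so AVC = VC/q = 34 - 4q + q^2 and MC = dTC/dq = 34 - 8q + 3q^2.
AVC is minimized where dAVC/dq = -4 + 2q = 0, at q = 2; min AVC = 34 - 4·2 + 2^2 = $30.
Since P = $4 < min AVC = $30, price fails to cover variable cost at any output.
The firm minimizes its loss by shutting down and losing only its fixed cost of $167.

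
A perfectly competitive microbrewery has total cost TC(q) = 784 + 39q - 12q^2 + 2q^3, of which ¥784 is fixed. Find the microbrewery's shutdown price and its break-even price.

AVC = 39 - 12q + 2q^2; minimized at q = 3, giving min AVC = ¥21. That is the shutdown price.
ATC = 784/q + 39 - 12q + 2q^2. Setting dATC/dq = −784/q^2 − 12 + 4q = 0 gives q = 7 (since 4·7^3 − 12·7^2 = 784).
min ATC = 784/7 + 39 − 12·7 + 2·7^2 = ¥165. That is the break-even price.
Between these two prices the firm operates at a loss; above ¥165 it earns a profit.

Shutdown price = ¥21; break-even price = ¥165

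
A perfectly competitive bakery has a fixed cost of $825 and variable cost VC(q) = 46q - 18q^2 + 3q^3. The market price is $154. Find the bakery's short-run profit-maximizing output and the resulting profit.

Profit = -$177 at q = 6

AVC = 46 - 18q + 3q^2 has its minimum $19 at q = 3; price $154 clears that bar, so the firm operates.
MC = 46 - 36q + 9q^2. Setting P = MC and taking the root on the rising branch gives q* = 6.
TR = 154·6 = 924. TC = 825 + 276 = 1101. Profit = 924 − 1101 = -$177.
By producing, the firm covers all variable cost plus $648 of fixed cost; shutting down would lose the full $825.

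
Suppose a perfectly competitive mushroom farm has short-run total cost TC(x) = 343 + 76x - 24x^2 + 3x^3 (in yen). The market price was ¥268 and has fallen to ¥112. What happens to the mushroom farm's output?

MC = 76 - 48x + 9x^2; the shutdown threshold is min AVC = ¥28 (at x = 4).
At P = ¥268 ≥ min AVC, set P = MC on the rising branch: x = 8.
At P = ¥112 ≥ min AVC, set P = MC: x = 6. The firm stays open but cuts output.

Output falls from 8 to 6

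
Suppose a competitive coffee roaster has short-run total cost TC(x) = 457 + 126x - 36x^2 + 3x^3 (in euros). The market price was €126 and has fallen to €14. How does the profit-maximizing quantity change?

AVC = 126 - 36x + 3x^2, minimized at x = 6 where min AVC = €18. MC = 126 - 72x + 9x^2.
With P = €126 above the shutdown price, P = MC gives x = 8.
At P = €14 < min AVC = €18, price no longer covers variable cost at any output, so the firm shuts down: x = 0.

Output falls from 8 to 0 (the firm shuts down)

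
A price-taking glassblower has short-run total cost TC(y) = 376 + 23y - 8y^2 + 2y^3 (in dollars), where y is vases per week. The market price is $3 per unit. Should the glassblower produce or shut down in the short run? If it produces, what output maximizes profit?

Shut down

Strip out fixed cost: VC = 23y - 8y^2 + 2y^3. Then AVC = 23 - 8y + 2y^2 and MC = 23 - 16y + 6y^2.
AVC hits its minimum where MC = AVC, at y = 2, giving min AVC = 23 - 8·2 + 2·2^2 = $15.
With P < min AVC ($3 < $15), every unit sold adds to the loss.
Shutting down limits the loss to fixed cost, $376.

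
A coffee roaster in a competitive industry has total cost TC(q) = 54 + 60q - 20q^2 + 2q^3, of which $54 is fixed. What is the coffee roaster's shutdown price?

$10 per unit

The shutdown price is the minimum of AVC. VC = 60q - 20q^2 + 2q^3, so AVC = 60 - 20q + 2q^2.
At the minimum of AVC, MC = AVC. MC = 60 - 40q + 6q^2; setting MC = AVC gives 4q^2 - 20q = 0, so q = 5. min AVC = 10.
The firm shuts down for any P below $10.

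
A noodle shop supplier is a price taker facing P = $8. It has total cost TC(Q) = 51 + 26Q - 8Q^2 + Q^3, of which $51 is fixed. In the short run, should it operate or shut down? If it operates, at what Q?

From TC, MC = TC'(Q) = 26 - 16Q + 3Q^2 and AVC = VC/Q = 26 - 8Q + Q^2.
AVC is minimized where dAVC/dQ = -8 + 2Q = 0, at Q = 4; min AVC = 26 - 8·4 + 4^2 = $10.
With P < min AVC ($8 < $10), every unit sold adds to the loss.
Best response: produce nothing and absorb the $51 fixed cost.

Shut down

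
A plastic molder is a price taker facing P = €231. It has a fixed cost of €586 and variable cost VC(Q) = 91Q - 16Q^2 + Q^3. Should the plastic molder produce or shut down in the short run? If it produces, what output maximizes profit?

Produce at Q = 14

Strip out fixed cost: VC = 91Q - 16Q^2 + Q^3. Then AVC = 91 - 16Q + Q^2 and MC = 91 - 32Q + 3Q^2.
AVC is minimized where dAVC/dQ = -16 + 2Q = 0, at Q = 8; min AVC = 91 - 16·8 + 8^2 = €27.
P = €231 exceeds min AVC = €27, so the firm stays open.
P = MC gives -140 - 32Q + 3Q^2 = 0, with roots -10/3 and 14. Take the larger (rising MC): Q* = 14.
Check: AVC at Q = 14 is €63 ≤ P, so revenue covers variable cost.
Profit = P·Q − TC = 231·14 − 1468 = €1766.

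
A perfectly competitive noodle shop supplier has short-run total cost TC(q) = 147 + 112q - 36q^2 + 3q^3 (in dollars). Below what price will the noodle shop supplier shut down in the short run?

The shutdown price is the minimum of AVC. VC = 112q - 36q^2 + 3q^3, so AVC = 112 - 36q + 3q^2.
dAVC/dq = -36 + 6q = 0 gives q = 6. min AVC = 112 - 36·6 + 3·6^2 = 4.
So the shutdown price is $4.

$4 per unit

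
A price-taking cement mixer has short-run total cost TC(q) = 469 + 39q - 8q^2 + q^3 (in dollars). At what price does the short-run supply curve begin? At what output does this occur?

Short-run supply begins at min AVC. From VC = 39q - 8q^2 + q^3, AVC = 39 - 8q + q^2.
At the minimum of AVC, MC = AVC. MC = 39 - 16q + 3q^2; setting MC = AVC gives 2q^2 - 8q = 0, so q = 4. min AVC = 23.
So the shutdown price is $23.

$23 per unit, at q = 4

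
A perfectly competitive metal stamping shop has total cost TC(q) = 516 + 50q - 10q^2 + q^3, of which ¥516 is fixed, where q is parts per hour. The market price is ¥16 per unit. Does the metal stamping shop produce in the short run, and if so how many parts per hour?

Shut down

Variable cost is VC = 50q - 10q^2 + q^3, so AVC = VC/q = 50 - 10q + q^2 and MC = dTC/dq = 50 - 20q + 3q^2.
AVC is minimized where dAVC/dq = -10 + 2q = 0, at q = 5; min AVC = 50 - 10·5 + 5^2 = ¥25.
Since P = ¥16 < min AVC = ¥25, price fails to cover variable cost at any output.
The firm minimizes its loss by shutting down and losing only its fixed cost of ¥516.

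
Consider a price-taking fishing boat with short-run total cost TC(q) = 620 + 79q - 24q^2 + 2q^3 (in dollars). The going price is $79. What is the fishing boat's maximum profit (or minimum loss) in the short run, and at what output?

AVC = 79 - 24q + 2q^2 has its minimum $7 at q = 6; price $79 clears that bar, so the firm operates.
With MC = 79 - 48q + 6q^2, P = MC on the upward-sloping part at q* = 8.
TR = 79·8 = 632. TC = 620 + 120 = 740. Profit = 632 − 740 = -$108.
By producing, the firm covers all variable cost plus $512 of fixed cost; shutting down would lose the full $620.

Profit = -$108 at q = 8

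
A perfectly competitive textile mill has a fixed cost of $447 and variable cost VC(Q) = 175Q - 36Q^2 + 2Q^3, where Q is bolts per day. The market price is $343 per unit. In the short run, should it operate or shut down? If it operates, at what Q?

From TC, MC = TC'(Q) = 175 - 72Q + 6Q^2 and AVC = VC/Q = 175 - 36Q + 2Q^2.
AVC is minimized where dAVC/dQ = -36 + 4Q = 0, at Q = 9; min AVC = 175 - 36·9 + 2·9^2 = $13.
Since P = $343 ≥ min AVC = $13, price covers variable cost and the firm should produce.
Solving P = MC: -168 - 72Q + 6Q^2 = 0 ⇒ Q = -2 or 14. On the upward-sloping branch, Q* = 14.
Check: AVC at Q = 14 is $63 ≤ P, so revenue covers variable cost.
Profit = P·Q − TC = 343·14 − 1329 = $3473.

Produce at Q = 14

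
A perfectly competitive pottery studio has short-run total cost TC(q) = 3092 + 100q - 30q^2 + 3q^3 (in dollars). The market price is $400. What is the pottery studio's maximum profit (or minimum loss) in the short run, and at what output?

AVC = 100 - 30q + 3q^2; min AVC = $25 at q = 5. Since P = $400 ≥ min AVC, the firm produces.
MC = 100 - 60q + 9q^2. Setting P = MC and taking the root on the rising branch gives q* = 10.
TR = 400·10 = 4000. TC = 3092 + 1000 = 4092. Profit = 4000 − 4092 = -$92.
By producing, the firm covers all variable cost plus $3000 of fixed cost; shutting down would lose the full $3092.

Profit = -$92 at q = 10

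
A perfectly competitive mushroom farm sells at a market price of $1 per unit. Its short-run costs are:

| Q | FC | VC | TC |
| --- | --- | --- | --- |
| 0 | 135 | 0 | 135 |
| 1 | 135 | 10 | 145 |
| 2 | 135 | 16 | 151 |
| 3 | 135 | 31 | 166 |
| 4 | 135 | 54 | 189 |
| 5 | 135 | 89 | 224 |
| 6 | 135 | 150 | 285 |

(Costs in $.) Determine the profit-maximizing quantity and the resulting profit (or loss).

Tabulate TR − TC: Q=0: -135; Q=1: -144; Q=2: -149; Q=3: -163; Q=4: -185; Q=5: -219; Q=6: -279.
Profit is highest at Q = 0. Equivalently, the lowest AVC in the table is 16/2 ≈ $8 at Q = 2, and P = $1 falls below it — price never covers variable cost, so the firm shuts down and loses only its fixed cost.

Q = 0 (shut down); profit = -$135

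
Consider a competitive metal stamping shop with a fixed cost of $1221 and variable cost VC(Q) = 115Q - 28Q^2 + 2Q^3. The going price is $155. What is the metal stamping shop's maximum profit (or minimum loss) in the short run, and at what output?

AVC = 115 - 28Q + 2Q^2 has its minimum $17 at Q = 7; price $155 clears that bar, so the firm operates.
With MC = 115 - 56Q + 6Q^2, P = MC on the upward-sloping part at Q* = 10.
TR = 155·10 = 1550. TC = 1221 + 350 = 1571. Profit = 1550 − 1571 = -$21.
Shutting down would mean losing the fixed cost of $1221, so operating at a loss of $21 is better by $1200.

Profit = -$21 at Q = 10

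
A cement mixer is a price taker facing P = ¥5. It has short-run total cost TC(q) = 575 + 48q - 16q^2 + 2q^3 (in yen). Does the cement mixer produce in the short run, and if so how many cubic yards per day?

Strip out fixed cost: VC = 48q - 16q^2 + 2q^3. Then AVC = 48 - 16q + 2q^2 and MC = 48 - 32q + 6q^2.
AVC is minimized where dAVC/dq = -16 + 4q = 0, at q = 4; min AVC = 48 - 16·4 + 2·4^2 = ¥16.
With P < min AVC (¥5 < ¥16), every unit sold adds to the loss.
Shutting down limits the loss to fixed cost, ¥575.

Shut down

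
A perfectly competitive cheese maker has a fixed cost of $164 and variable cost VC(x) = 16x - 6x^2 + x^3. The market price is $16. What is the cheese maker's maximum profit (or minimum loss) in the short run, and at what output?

AVC = 16 - 6x + x^2; min AVC = $7 at x = 3. Since P = $16 ≥ min AVC, the firm produces.
MC = 16 - 12x + 3x^2. Setting P = MC and taking the root on the rising branch gives x* = 4.
TR = 16·4 = 64. TC = 164 + 32 = 196. Profit = 64 − 196 = -$132.
That loss of $132 beats the $164 the firm would lose by shutting down; producing recovers $32 of fixed cost.

Profit = -$132 at x = 4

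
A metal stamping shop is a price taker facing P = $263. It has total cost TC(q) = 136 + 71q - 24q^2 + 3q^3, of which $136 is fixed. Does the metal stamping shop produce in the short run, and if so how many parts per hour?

Produce at q = 8

Variable cost is VC = 71q - 24q^2 + 3q^3, so AVC = VC/q = 71 - 24q + 3q^2 and MC = dTC/dq = 71 - 48q + 9q^2.
AVC is minimized where dAVC/dq = -24 + 6q = 0, at q = 4; min AVC = 71 - 24·4 + 3·4^2 = $23.
P = $263 exceeds min AVC = $23, so the firm stays open.
Solving P = MC: -192 - 48q + 9q^2 = 0 ⇒ q = -8/3 or 8. On the upward-sloping branch, q* = 8.
Check: AVC at q = 8 is $71 ≤ P, so revenue covers variable cost.
Profit = P·q − TC = 263·8 − 704 = $1400.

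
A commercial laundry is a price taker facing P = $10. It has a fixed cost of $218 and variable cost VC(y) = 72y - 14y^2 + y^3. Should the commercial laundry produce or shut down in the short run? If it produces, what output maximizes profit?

From TC, MC = TC'(y) = 72 - 28y + 3y^2 and AVC = VC/y = 72 - 14y + y^2.
AVC hits its minimum where MC = AVC, at y = 7, giving min AVC = 72 - 14·7 + 7^2 = $23.
With P < min AVC ($10 < $23), every unit sold adds to the loss.
The firm minimizes its loss by shutting down and losing only its fixed cost of $218.

Shut down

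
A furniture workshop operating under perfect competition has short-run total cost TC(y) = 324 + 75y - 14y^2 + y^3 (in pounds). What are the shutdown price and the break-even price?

Shutdown price = £26; break-even price = £66

Shutdown price = min AVC. AVC = 75 - 14y + y^2, with vertex at y = 7 and minimum £26.
ATC = 324/y + 75 - 14y + y^2. Setting dATC/dy = −324/y^2 − 14 + 2y = 0 gives y = 9 (since 2·9^3 − 14·9^2 = 324).
min ATC = 324/9 + 75 − 14·9 + 9^2 = £66. That is the break-even price.
Between these two prices the firm operates at a loss; above £66 it earns a profit.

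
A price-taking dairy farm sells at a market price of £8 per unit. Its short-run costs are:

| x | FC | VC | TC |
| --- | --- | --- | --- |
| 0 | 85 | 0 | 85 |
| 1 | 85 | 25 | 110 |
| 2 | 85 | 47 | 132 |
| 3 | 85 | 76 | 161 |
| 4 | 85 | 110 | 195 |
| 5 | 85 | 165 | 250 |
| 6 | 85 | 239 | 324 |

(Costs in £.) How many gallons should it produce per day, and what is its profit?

x = 0 (shut down); profit = -£85

Compute π = P·x − TC at each output: x=0: -85; x=1: -102; x=2: -116; x=3: -137; x=4: -163; x=5: -210; x=6: -276.
Profit is highest at x = 0. Equivalently, the lowest AVC in the table is 47/2 ≈ £23.50 at x = 2, and P = £8 falls below it — price never covers variable cost, so the firm shuts down and loses only its fixed cost.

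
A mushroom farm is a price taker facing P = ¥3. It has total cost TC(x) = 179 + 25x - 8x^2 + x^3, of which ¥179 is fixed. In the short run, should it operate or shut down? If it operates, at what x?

From TC, MC = TC'(x) = 25 - 16x + 3x^2 and AVC = VC/x = 25 - 8x + x^2.
The AVC parabola has its vertex at x = 8/2 = 4, where AVC = 25 - 8·4 + 4^2 = ¥9.
With P < min AVC (¥3 < ¥9), every unit sold adds to the loss.
Best response: produce nothing and absorb the ¥179 fixed cost.

Shut down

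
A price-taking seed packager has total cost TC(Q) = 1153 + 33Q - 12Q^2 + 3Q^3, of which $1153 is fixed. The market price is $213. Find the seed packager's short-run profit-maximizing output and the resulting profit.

Profit = -$289 at Q = 6

AVC = 33 - 12Q + 3Q^2; min AVC = $21 at Q = 2. Since P = $213 ≥ min AVC, the firm produces.
With MC = 33 - 24Q + 9Q^2, P = MC on the upward-sloping part at Q* = 6.
TR = 213·6 = 1278. TC = 1153 + 414 = 1567. Profit = 1278 − 1567 = -$289.
Shutting down would mean losing the fixed cost of $1153, so operating at a loss of $289 is better by $864.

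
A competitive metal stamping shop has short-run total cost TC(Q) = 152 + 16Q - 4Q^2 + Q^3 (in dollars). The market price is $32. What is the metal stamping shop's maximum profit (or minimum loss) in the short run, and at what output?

Profit = -$88 at Q = 4

AVC = 16 - 4Q + Q^2; min AVC = $12 at Q = 2. Since P = $32 ≥ min AVC, the firm produces.
MC = 16 - 8Q + 3Q^2. Setting P = MC and taking the root on the rising branch gives Q* = 4.
TR = 32·4 = 128. TC = 152 + 64 = 216. Profit = 128 − 216 = -$88.
That loss of $88 beats the $152 the firm would lose by shutting down; producing recovers $64 of fixed cost.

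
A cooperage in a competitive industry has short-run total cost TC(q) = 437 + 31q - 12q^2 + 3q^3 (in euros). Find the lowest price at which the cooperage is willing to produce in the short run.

€19 per unit

The shutdown price is the minimum of AVC. VC = 31q - 12q^2 + 3q^3, so AVC = 31 - 12q + 3q^2.
dAVC/dq = -12 + 6q = 0 gives q = 2. min AVC = 31 - 12·2 + 3·2^2 = 19.
For P < €19 the firm produces nothing.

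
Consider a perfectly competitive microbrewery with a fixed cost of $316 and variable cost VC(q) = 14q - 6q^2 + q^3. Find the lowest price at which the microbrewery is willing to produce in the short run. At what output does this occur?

$5 per unit, at q = 3

The firm shuts down when price falls below the minimum of average variable cost. AVC = VC/q = 14 - 6q + q^2.
dAVC/dq = -6 + 2q = 0 gives q = 3. min AVC = 14 - 6·3 + 3^2 = 5.
The firm shuts down for any P below $5.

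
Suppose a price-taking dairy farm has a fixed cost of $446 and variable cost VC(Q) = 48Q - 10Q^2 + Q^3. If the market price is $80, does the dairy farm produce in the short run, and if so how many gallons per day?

From TC, MC = TC'(Q) = 48 - 20Q + 3Q^2 and AVC = VC/Q = 48 - 10Q + Q^2.
AVC is minimized where dAVC/dQ = -10 + 2Q = 0, at Q = 5; min AVC = 48 - 10·5 + 5^2 = $23.
Since P = $80 ≥ min AVC = $23, price covers variable cost and the firm should produce.
Set P = MC: 80 = 48 - 20Q + 3Q^2 → -32 - 20Q + 3Q^2 = 0. The roots are Q = -4/3 and Q = 8; the profit-maximizing output is on the rising part of MC, so Q* = 8.
Check: AVC at Q = 8 is $32 ≤ P, so revenue covers variable cost.
Profit = P·Q − TC = 80·8 − 702 = -$62, a loss, but smaller than the $446 fixed cost the firm would lose by shutting down.

Produce at Q = 8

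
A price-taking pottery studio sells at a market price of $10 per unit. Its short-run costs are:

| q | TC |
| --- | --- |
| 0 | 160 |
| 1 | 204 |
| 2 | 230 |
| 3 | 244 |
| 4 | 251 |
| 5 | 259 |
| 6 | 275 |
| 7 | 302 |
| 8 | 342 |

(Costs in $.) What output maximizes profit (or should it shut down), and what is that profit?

Profit at each row (π = 10q − TC): q=0: -160; q=1: -194; q=2: -210; q=3: -214; q=4: -211; q=5: -209; q=6: -215; q=7: -232; q=8: -262.
Profit is highest at q = 0. Equivalently, the lowest AVC in the table is 115/6 ≈ $19.17 at q = 6, and P = $10 falls below it — price never covers variable cost, so the firm shuts down and loses only its fixed cost.

q = 0 (shut down); profit = -$160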